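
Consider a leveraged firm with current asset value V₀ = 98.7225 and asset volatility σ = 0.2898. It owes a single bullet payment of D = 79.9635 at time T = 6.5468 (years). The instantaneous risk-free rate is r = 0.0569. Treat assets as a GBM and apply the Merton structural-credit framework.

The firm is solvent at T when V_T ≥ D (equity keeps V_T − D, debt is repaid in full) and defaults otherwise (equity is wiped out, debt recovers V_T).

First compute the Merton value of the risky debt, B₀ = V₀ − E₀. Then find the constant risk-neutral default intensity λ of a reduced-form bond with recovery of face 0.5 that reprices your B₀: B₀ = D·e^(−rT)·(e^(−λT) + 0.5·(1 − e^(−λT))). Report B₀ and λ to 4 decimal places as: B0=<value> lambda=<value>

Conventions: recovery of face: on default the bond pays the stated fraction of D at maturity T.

B0=48.6295 lambda=0.0409

Work the structural quantities from V₀ = 98.7225 against face 79.9635:
d₁ = [ln(V₀/D) + (r + σ²/2)T] / (σ√T)
   = [ln(98.7225/79.9635) + (0.0569 + 0.5·0.2898²)·6.5468] / (0.2898·√6.5468)
   = [0.210743 + 0.647426] / 0.741503 = 1.157337
d₂ = d₁ − σ√T = 1.157337 − 0.741503 = 0.415834
N(d₁) = 0.876433,  N(d₂) = 0.661234,  e^(−rT) = 0.689001
E₀ = V₀·N(d₁) − D·e^(−rT)·N(d₂)
   = 98.7225·0.876433 − 79.9635·0.689001·0.661234 = 50.092979
B₀ = V₀ − E₀ = 98.7225 − 50.092979 = 48.629521
e^(−λT) = (B₀·e^(rT)/D − 0.5)/(1 − 0.5) = (48.6295·1.451377/79.9635 − 0.5)/0.5 = 0.76529914
λ = −ln(0.76529914)/6.5468 = 0.040858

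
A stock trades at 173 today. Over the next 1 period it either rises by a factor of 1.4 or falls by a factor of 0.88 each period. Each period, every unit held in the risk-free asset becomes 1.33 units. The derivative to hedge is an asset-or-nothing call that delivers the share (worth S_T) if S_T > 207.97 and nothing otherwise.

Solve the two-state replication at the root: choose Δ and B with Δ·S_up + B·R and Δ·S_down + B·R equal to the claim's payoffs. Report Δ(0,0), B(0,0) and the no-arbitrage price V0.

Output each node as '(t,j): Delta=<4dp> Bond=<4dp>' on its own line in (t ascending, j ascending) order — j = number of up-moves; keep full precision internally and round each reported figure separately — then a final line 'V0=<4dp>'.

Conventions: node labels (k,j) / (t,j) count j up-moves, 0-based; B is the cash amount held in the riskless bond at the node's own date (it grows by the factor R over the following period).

Under the risk-neutral measure, an up-move has probability p* = (R−d)/(u−d) = 0.8654 and values discount at R = 1.33.
Expiry values: V(1,0)=0.0000, V(1,1)=242.2000
Node (0,0) S=173.0000: V=(p*·242.2000+(1−p*)·0.0000)/1.33=157.5911; Δ=(242.2000−0.0000)/(242.2000−152.2400)=2.6923; B=V−Δ·S=-308.1781
Check: Δ(0,0)·S0 + B(0,0) = 157.5911 = V0.

(0,0): Delta=2.6923 Bond=-308.1781
V0=157.5911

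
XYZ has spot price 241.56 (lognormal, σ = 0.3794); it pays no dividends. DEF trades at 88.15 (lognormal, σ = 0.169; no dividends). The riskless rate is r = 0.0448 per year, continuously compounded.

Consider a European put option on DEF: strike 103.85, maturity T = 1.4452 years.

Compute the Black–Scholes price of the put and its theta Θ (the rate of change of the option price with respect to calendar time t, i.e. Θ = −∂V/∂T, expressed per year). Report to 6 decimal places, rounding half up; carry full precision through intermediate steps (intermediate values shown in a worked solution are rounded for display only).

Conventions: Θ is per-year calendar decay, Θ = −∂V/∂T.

price = 12.971441
Θ = 0.855817

σ√T = 0.169·√1.4452 = 0.203166
d₁ = (ln(S/K) + (r+σ²/2)T) / (σ√T) = (ln(88.15/103.85) + (0.0448+0.169²/2)·1.4452) / 0.203166 = (-0.163908 + 0.085383) / 0.203166 = -0.386504
d₂ = d₁ − σ√T = -0.386504 − 0.203166 = -0.589670
e^{−rT} = 0.937306
N(−d₁) = 0.650438,  N(−d₂) = 0.722294
Put price V = K·e^{−rT}·N(−d₂) − S·N(−d₁) = 70.307591 − 57.336150 = 12.971441
φ(d₁) = (1/√(2π))·e^{−d₁²/2} = 0.370230
Θ = −S·φ(d₁)·σ/(2√T) + r·K·e^{−rT}·N(−d₂) = −2.293963 + 3.149780 = 0.855817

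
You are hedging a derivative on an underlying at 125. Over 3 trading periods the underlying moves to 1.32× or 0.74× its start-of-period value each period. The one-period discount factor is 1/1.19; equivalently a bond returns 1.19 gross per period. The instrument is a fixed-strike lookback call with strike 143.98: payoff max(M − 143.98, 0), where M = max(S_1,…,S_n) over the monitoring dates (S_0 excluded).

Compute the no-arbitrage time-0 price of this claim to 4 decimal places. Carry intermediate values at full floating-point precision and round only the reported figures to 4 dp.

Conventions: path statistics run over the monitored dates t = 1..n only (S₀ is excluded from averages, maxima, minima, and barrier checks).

price = 49.2313

No-arbitrage gives p* = (R−d)/(u−d) = 0.7759: enumerate every path, weight its payoff by its p*-probability, and discount by R^3.
Enumerate all 2^3 = 8 price paths (U = up ×1.32, D = down ×0.74); each path with k up-moves has probability p*^k·(1−p*)^(3−k).
DDD: M=92.5000, payoff=0.0000, prob=0.011260
UDD: M=165.0000, payoff=21.0200, prob=0.038978
DUD: M=122.1000, payoff=0.0000, prob=0.038978
UUD: M=217.8000, payoff=73.8200, prob=0.134923
DDU: M=92.5000, payoff=0.0000, prob=0.038978
UDU: M=165.0000, payoff=21.0200, prob=0.134923
DUU: M=161.1720, payoff=17.1920, prob=0.134923
UUU: M=287.4960, payoff=143.5160, prob=0.467039
Price = Σ prob·payoff / R^3 = 82.962580 / 1.685159 = 49.2313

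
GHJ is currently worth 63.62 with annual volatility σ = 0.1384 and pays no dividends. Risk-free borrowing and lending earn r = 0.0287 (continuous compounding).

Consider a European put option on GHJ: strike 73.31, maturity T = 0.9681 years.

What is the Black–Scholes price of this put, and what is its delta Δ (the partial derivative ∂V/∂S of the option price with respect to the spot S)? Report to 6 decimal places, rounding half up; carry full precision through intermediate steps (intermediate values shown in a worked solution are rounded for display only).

σ√T = 0.1384·√0.9681 = 0.136175
d₁ = (ln(S/K) + (r+σ²/2)T) / (σ√T) = (ln(63.62/73.31) + (0.0287+0.1384²/2)·0.9681) / 0.136175 = (-0.141769 + 0.037056) / 0.136175 = -0.768960
d₂ = d₁ − σ√T = -0.768960 − 0.136175 = -0.905135
e^{−rT} = 0.972598
N(−d₁) = 0.779042,  N(−d₂) = 0.817303
Put price V = K·e^{−rT}·N(−d₂) − S·N(−d₁) = 58.274656 − 49.562627 = 8.712029
Δ = −N(−d₁) = -0.779042

price = 8.712029
Δ = -0.779042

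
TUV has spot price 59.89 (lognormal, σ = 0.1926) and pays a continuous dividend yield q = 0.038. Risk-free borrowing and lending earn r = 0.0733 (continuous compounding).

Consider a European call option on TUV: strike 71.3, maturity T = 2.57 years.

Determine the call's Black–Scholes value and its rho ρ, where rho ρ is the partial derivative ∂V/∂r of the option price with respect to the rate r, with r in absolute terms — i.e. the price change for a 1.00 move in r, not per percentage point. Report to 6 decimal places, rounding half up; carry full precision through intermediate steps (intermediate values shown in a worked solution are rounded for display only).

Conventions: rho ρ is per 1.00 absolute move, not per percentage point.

price = 4.836604
ρ = 50.889713

σ√T = 0.1926·√2.57 = 0.308761
d₁ = (ln(S/K) + (r−q+σ²/2)T) / (σ√T) = (ln(59.89/71.3) + (0.0733−0.038+0.1926²/2)·2.57) / 0.308761 = (-0.174387 + 0.138388) / 0.308761 = -0.116592
d₂ = d₁ − σ√T = -0.116592 − 0.308761 = -0.425353
e^{−rT} = 0.828299
e^{−qT} = 0.906957
N(d₁) = 0.453592,  N(d₂) = 0.335290
Call price V = S·e^{−qT}·N(d₁) − K·e^{−rT}·N(d₂) = 24.638048 − 19.801445 = 4.836604
ρ = K·T·e^{−rT}·N(d₂) = 50.889713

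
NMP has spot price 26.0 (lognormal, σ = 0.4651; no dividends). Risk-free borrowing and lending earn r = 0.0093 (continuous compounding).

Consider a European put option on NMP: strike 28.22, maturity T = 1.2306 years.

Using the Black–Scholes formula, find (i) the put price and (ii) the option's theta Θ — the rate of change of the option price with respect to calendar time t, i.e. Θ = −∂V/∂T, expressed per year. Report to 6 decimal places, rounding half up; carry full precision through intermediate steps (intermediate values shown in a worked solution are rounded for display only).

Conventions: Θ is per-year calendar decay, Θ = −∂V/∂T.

σ√T = 0.4651·√1.2306 = 0.515947
d₁ = (ln(S/K) + (r+σ²/2)T) / (σ√T) = (ln(26.0/28.22) + (0.0093+0.4651²/2)·1.2306) / 0.515947 = (-0.081934 + 0.144545) / 0.515947 = 0.121351
d₂ = d₁ − σ√T = 0.121351 − 0.515947 = -0.394596
e^{−rT} = 0.988621
N(−d₁) = 0.451707,  N(−d₂) = 0.653429
Put price V = K·e^{−rT}·N(−d₂) − S·N(−d₁) = 18.229943 − 11.744369 = 6.485574
φ(d₁) = (1/√(2π))·e^{−d₁²/2} = 0.396016
Θ = −S·φ(d₁)·σ/(2√T) + r·K·e^{−rT}·N(−d₂) = −2.158458 + 0.169538 = -1.988919

price = 6.485574
Θ = -1.988919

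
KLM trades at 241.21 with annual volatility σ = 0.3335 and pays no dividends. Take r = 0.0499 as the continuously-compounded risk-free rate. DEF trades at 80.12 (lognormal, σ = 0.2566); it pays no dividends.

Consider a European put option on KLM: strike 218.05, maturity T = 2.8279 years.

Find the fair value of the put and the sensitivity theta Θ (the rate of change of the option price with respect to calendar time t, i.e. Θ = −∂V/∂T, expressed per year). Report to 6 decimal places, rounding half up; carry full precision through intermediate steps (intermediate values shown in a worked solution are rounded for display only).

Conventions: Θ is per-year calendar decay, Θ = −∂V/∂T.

price = 25.835897
Θ = -3.248861

σ√T = 0.3335·√2.8279 = 0.560826
d₁ = (ln(S/K) + (r+σ²/2)T) / (σ√T) = (ln(241.21/218.05) + (0.0499+0.3335²/2)·2.8279) / 0.560826 = (0.100944 + 0.298375) / 0.560826 = 0.712019
d₂ = d₁ − σ√T = 0.712019 − 0.560826 = 0.151193
e^{−rT} = 0.868392
N(−d₁) = 0.238227,  N(−d₂) = 0.439912
Put price V = K·e^{−rT}·N(−d₂) − S·N(−d₁) = 83.298522 − 57.462625 = 25.835897
φ(d₁) = (1/√(2π))·e^{−d₁²/2} = 0.309616
Θ = −S·φ(d₁)·σ/(2√T) + r·K·e^{−rT}·N(−d₂) = −7.405457 + 4.156596 = -3.248861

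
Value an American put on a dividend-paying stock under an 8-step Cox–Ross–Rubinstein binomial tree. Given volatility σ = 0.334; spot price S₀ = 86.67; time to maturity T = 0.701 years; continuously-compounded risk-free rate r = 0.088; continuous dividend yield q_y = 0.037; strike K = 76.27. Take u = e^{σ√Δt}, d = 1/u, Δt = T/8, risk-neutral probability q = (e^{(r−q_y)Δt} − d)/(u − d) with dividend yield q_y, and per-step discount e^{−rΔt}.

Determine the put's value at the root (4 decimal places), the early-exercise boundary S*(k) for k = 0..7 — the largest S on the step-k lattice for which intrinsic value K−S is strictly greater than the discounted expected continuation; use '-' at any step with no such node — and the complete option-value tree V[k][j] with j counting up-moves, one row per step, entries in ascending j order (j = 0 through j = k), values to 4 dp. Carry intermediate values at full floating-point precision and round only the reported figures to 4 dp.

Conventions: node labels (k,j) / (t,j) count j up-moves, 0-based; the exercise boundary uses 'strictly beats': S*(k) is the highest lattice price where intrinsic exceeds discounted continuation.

price = 4.0815
boundary = - - - - 58.3600 52.8661 58.3600 64.4249
tree:
4.0815
6.1817 2.0271
9.1142 3.3208 0.7542
13.0181 5.3194 1.3570 0.1581
17.9100 8.2876 2.4090 0.3173 0.0000
23.4039 12.4655 4.2036 0.6369 0.0000 0.0000
28.3806 17.9100 7.1693 1.2784 0.0000 0.0000 0.0000
32.8889 23.4039 11.8451 2.5658 0.0000 0.0000 0.0000 0.0000
36.9727 28.3806 17.9100 5.1499 0.0000 0.0000 0.0000 0.0000 0.0000

Δt=0.08762, u=1.10392, d=0.90586, q=0.49792, disc=e^(-rΔt)=0.99232
k=8 terminal: V=max(K-S,0) → 36.9727 28.3806 17.9100 5.1499 0.0000 0.0000 0.0000 0.0000 0.0000
k=7: j=0 S=43.3811 intr=32.8889 cont=32.4434 V=32.8889[EX]; j=1 S=52.8661 intr=23.4039 cont=22.9892 V=23.4039[EX]; j=2 S=64.4249 intr=11.8451 cont=11.4678 V=11.8451[EX]; j=3 S=78.5110 intr=0.0000 cont=2.5658 V=2.5658[hold]; j=4 S=95.6769 intr=0.0000 cont=0.0000 V=0.0000[hold]; j=5 S=116.5960 intr=0.0000 cont=0.0000 V=0.0000[hold]; j=6 S=142.0889 intr=0.0000 cont=0.0000 V=0.0000[hold]; j=7 S=173.1557 intr=0.0000 cont=0.0000 V=0.0000[hold]  S*(7)=64.4249
k=6: j=0 S=47.8894 intr=28.3806 cont=27.9498 V=28.3806[EX]; j=1 S=58.3600 intr=17.9100 cont=17.5130 V=17.9100[EX]; j=2 S=71.1201 intr=5.1499 cont=7.1693 V=7.1693[hold]; j=3 S=86.6700 intr=0.0000 cont=1.2784 V=1.2784[hold]; j=4 S=105.6198 intr=0.0000 cont=0.0000 V=0.0000[hold]; j=5 S=128.7129 intr=0.0000 cont=0.0000 V=0.0000[hold]; j=6 S=156.8551 intr=0.0000 cont=0.0000 V=0.0000[hold]  S*(6)=58.3600
k=5: j=0 S=52.8661 intr=23.4039 cont=22.9892 V=23.4039[EX]; j=1 S=64.4249 intr=11.8451 cont=12.4655 V=12.4655[hold]; j=2 S=78.5110 intr=0.0000 cont=4.2036 V=4.2036[hold]; j=3 S=95.6769 intr=0.0000 cont=0.6369 V=0.6369[hold]; j=4 S=116.5960 intr=0.0000 cont=0.0000 V=0.0000[hold]; j=5 S=142.0889 intr=0.0000 cont=0.0000 V=0.0000[hold]  S*(5)=52.8661
k=4: j=0 S=58.3600 intr=17.9100 cont=17.8196 V=17.9100[EX]; j=1 S=71.1201 intr=5.1499 cont=8.2876 V=8.2876[hold]; j=2 S=86.6700 intr=0.0000 cont=2.4090 V=2.4090[hold]; j=3 S=105.6198 intr=0.0000 cont=0.3173 V=0.3173[hold]; j=4 S=128.7129 intr=0.0000 cont=0.0000 V=0.0000[hold]  S*(4)=58.3600
k=3: j=0 S=64.4249 intr=11.8451 cont=13.0181 V=13.0181[hold]; j=1 S=78.5110 intr=0.0000 cont=5.3194 V=5.3194[hold]; j=2 S=95.6769 intr=0.0000 cont=1.3570 V=1.3570[hold]; j=3 S=116.5960 intr=0.0000 cont=0.1581 V=0.1581[hold]  S*(3)=-
k=2: j=0 S=71.1201 intr=5.1499 cont=9.1142 V=9.1142[hold]; j=1 S=86.6700 intr=0.0000 cont=3.3208 V=3.3208[hold]; j=2 S=105.6198 intr=0.0000 cont=0.7542 V=0.7542[hold]  S*(2)=-
k=1: j=0 S=78.5110 intr=0.0000 cont=6.1817 V=6.1817[hold]; j=1 S=95.6769 intr=0.0000 cont=2.0271 V=2.0271[hold]  S*(1)=-
k=0: j=0 S=86.6700 intr=0.0000 cont=4.0815 V=4.0815[hold]  S*(0)=-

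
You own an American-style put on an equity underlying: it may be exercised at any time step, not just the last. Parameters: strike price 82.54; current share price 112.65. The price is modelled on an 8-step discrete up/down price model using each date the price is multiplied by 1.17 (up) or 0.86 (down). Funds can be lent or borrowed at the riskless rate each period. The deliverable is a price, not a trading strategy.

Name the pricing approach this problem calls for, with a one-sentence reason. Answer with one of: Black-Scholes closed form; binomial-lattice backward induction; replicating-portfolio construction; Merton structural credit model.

framework: binomial-lattice backward induction

Key observation: the defining feature is the embedded early-exercise option across 8 discrete dates on the spot-112.65 tree; pricing the strike-82.54 put means working backward with an exercise test at every node.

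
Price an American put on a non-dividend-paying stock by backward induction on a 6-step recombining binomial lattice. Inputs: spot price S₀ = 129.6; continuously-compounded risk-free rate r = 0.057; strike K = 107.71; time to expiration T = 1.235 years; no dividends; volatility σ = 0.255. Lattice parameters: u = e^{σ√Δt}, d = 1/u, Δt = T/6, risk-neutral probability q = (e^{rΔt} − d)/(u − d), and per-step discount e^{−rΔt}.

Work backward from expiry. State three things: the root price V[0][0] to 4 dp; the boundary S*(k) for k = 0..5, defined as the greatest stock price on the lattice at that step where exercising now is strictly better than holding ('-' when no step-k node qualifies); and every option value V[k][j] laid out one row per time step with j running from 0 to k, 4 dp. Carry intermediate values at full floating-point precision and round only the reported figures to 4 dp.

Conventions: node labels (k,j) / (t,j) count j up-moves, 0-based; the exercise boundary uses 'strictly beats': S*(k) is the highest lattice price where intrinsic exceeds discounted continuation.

price = 3.6047
boundary = - - - - 81.5887 91.5954
tree:
3.6047
6.2057 1.3044
10.4106 2.4955 0.2431
16.8816 4.7205 0.5146 0.0000
26.1213 8.8025 1.0893 0.0000 0.0000
35.0348 16.1146 2.3057 0.0000 0.0000 0.0000
42.9745 26.1213 4.8806 0.0000 0.0000 0.0000 0.0000

Δt=0.20583, u=1.12265, d=0.89075, q=0.52200, disc=e^(-rΔt)=0.98834
k=6 terminal: V=max(K-S,0) → 42.9745 26.1213 4.8806 0.0000 0.0000 0.0000 0.0000
k=5: j=0 S=72.6752 intr=35.0348 cont=33.7785 V=35.0348[EX]; j=1 S=91.5954 intr=16.1146 cont=14.8583 V=16.1146[EX]; j=2 S=115.4413 intr=0.0000 cont=2.3057 V=2.3057[hold]; j=3 S=145.4952 intr=0.0000 cont=0.0000 V=0.0000[hold]; j=4 S=183.3734 intr=0.0000 cont=0.0000 V=0.0000[hold]; j=5 S=231.1128 intr=0.0000 cont=0.0000 V=0.0000[hold]  S*(5)=91.5954
k=4: j=0 S=81.5887 intr=26.1213 cont=24.8650 V=26.1213[EX]; j=1 S=102.8294 intr=4.8806 cont=8.8025 V=8.8025[hold]; j=2 S=129.6000 intr=0.0000 cont=1.0893 V=1.0893[hold]; j=3 S=163.3400 intr=0.0000 cont=0.0000 V=0.0000[hold]; j=4 S=205.8639 intr=0.0000 cont=0.0000 V=0.0000[hold]  S*(4)=81.5887
k=3: j=0 S=91.5954 intr=16.1146 cont=16.8816 V=16.8816[hold]; j=1 S=115.4413 intr=0.0000 cont=4.7205 V=4.7205[hold]; j=2 S=145.4952 intr=0.0000 cont=0.5146 V=0.5146[hold]; j=3 S=183.3734 intr=0.0000 cont=0.0000 V=0.0000[hold]  S*(3)=-
k=2: j=0 S=102.8294 intr=4.8806 cont=10.4106 V=10.4106[hold]; j=1 S=129.6000 intr=0.0000 cont=2.4955 V=2.4955[hold]; j=2 S=163.3400 intr=0.0000 cont=0.2431 V=0.2431[hold]  S*(2)=-
k=1: j=0 S=115.4413 intr=0.0000 cont=6.2057 V=6.2057[hold]; j=1 S=145.4952 intr=0.0000 cont=1.3044 V=1.3044[hold]  S*(1)=-
k=0: j=0 S=129.6000 intr=0.0000 cont=3.6047 V=3.6047[hold]  S*(0)=-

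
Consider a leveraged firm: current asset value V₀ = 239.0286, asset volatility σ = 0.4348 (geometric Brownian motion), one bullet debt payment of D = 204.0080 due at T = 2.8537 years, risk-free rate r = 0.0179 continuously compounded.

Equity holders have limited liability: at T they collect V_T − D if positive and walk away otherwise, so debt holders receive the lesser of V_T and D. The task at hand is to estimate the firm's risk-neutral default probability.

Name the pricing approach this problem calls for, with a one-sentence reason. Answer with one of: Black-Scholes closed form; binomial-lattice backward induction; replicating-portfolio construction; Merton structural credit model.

Key observation: a levered firm with one bullet debt due at 2.8537 years is the canonical structural-credit setup: equity is a call on the firm's assets struck at the face value.

framework: Merton structural credit model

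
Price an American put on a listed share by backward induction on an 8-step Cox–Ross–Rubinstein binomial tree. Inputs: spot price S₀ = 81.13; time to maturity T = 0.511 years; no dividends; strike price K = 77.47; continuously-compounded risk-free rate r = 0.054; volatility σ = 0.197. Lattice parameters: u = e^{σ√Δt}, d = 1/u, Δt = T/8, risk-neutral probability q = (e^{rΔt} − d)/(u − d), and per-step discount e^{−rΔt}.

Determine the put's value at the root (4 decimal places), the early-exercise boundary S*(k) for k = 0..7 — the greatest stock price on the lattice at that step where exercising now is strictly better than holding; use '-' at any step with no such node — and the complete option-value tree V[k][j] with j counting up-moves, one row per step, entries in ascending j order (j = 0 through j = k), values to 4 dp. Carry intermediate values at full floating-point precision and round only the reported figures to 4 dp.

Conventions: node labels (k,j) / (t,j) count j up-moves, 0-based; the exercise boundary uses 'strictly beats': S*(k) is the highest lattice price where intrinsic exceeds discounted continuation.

price = 2.3018
boundary = - - - - 66.4798 63.2509 66.4798 69.8735
tree:
2.3018
3.5741 1.1531
5.3881 1.9382 0.4424
7.8484 3.1730 0.8214 0.0986
10.9902 5.0260 1.4989 0.2071 0.0000
14.2191 7.6346 2.6728 0.4349 0.0000 0.0000
17.2912 10.9902 4.6153 0.9134 0.0000 0.0000 0.0000
20.2141 14.2191 7.5965 1.9185 0.0000 0.0000 0.0000 0.0000
22.9950 17.2912 10.9902 4.0295 0.0000 0.0000 0.0000 0.0000 0.0000

Δt=0.06388, u=1.05105, d=0.95143, q=0.52224, disc=e^(-rΔt)=0.99656
k=8 terminal: V=max(K-S,0) → 22.9950 17.2912 10.9902 4.0295 0.0000 0.0000 0.0000 0.0000 0.0000
k=7: j=0 S=57.2559 intr=20.2141 cont=19.9473 V=20.2141[EX]; j=1 S=63.2509 intr=14.2191 cont=13.9524 V=14.2191[EX]; j=2 S=69.8735 intr=7.5965 cont=7.3298 V=7.5965[EX]; j=3 S=77.1895 intr=0.2805 cont=1.9185 V=1.9185[hold]; j=4 S=85.2716 intr=0.0000 cont=0.0000 V=0.0000[hold]; j=5 S=94.1999 intr=0.0000 cont=0.0000 V=0.0000[hold]; j=6 S=104.0630 intr=0.0000 cont=0.0000 V=0.0000[hold]; j=7 S=114.9589 intr=0.0000 cont=0.0000 V=0.0000[hold]  S*(7)=69.8735
k=6: j=0 S=60.1788 intr=17.2912 cont=17.0245 V=17.2912[EX]; j=1 S=66.4798 intr=10.9902 cont=10.7235 V=10.9902[EX]; j=2 S=73.4405 intr=4.0295 cont=4.6153 V=4.6153[hold]; j=3 S=81.1300 intr=0.0000 cont=0.9134 V=0.9134[hold]; j=4 S=89.6247 intr=0.0000 cont=0.0000 V=0.0000[hold]; j=5 S=99.0087 intr=0.0000 cont=0.0000 V=0.0000[hold]; j=6 S=109.3754 intr=0.0000 cont=0.0000 V=0.0000[hold]  S*(6)=66.4798
k=5: j=0 S=63.2509 intr=14.2191 cont=13.9524 V=14.2191[EX]; j=1 S=69.8735 intr=7.5965 cont=7.6346 V=7.6346[hold]; j=2 S=77.1895 intr=0.2805 cont=2.6728 V=2.6728[hold]; j=3 S=85.2716 intr=0.0000 cont=0.4349 V=0.4349[hold]; j=4 S=94.1999 intr=0.0000 cont=0.0000 V=0.0000[hold]; j=5 S=104.0630 intr=0.0000 cont=0.0000 V=0.0000[hold]  S*(5)=63.2509
k=4: j=0 S=66.4798 intr=10.9902 cont=10.7433 V=10.9902[EX]; j=1 S=73.4405 intr=4.0295 cont=5.0260 V=5.0260[hold]; j=2 S=81.1300 intr=0.0000 cont=1.4989 V=1.4989[hold]; j=3 S=89.6247 intr=0.0000 cont=0.2071 V=0.2071[hold]; j=4 S=99.0087 intr=0.0000 cont=0.0000 V=0.0000[hold]  S*(4)=66.4798
k=3: j=0 S=69.8735 intr=7.5965 cont=7.8484 V=7.8484[hold]; j=1 S=77.1895 intr=0.2805 cont=3.1730 V=3.1730[hold]; j=2 S=85.2716 intr=0.0000 cont=0.8214 V=0.8214[hold]; j=3 S=94.1999 intr=0.0000 cont=0.0986 V=0.0986[hold]  S*(3)=-
k=2: j=0 S=73.4405 intr=4.0295 cont=5.3881 V=5.3881[hold]; j=1 S=81.1300 intr=0.0000 cont=1.9382 V=1.9382[hold]; j=2 S=89.6247 intr=0.0000 cont=0.4424 V=0.4424[hold]  S*(2)=-
k=1: j=0 S=77.1895 intr=0.2805 cont=3.5741 V=3.5741[hold]; j=1 S=85.2716 intr=0.0000 cont=1.1531 V=1.1531[hold]  S*(1)=-
k=0: j=0 S=81.1300 intr=0.0000 cont=2.3018 V=2.3018[hold]  S*(0)=-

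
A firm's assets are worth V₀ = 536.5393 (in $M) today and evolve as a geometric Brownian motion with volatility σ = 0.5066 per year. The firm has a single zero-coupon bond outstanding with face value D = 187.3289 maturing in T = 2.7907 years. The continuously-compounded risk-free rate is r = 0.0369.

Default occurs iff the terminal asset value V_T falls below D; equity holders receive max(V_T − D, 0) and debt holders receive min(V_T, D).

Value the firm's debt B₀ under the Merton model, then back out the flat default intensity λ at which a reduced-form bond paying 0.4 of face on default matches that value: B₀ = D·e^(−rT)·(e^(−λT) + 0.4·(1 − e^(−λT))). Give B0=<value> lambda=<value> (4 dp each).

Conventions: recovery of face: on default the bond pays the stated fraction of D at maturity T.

Equity is a call on the firm's assets struck at D = 187.3289:
d₁ = [ln(V₀/D) + (r + σ²/2)T] / (σ√T)
   = [ln(536.5393/187.3289) + (0.0369 + 0.5·0.5066²)·2.7907] / (0.5066·√2.7907)
   = [1.052274 + 0.461084] / 0.846295 = 1.788216
d₂ = d₁ − σ√T = 1.788216 − 0.846295 = 0.941921
N(d₁) = 0.963129,  N(d₂) = 0.826884,  e^(−rT) = 0.902148
E₀ = V₀·N(d₁) − D·e^(−rT)·N(d₂)
   = 536.5393·0.963129 − 187.3289·0.902148·0.826884 = 377.014826
B₀ = V₀ − E₀ = 536.5393 − 377.014826 = 159.524474
e^(−λT) = (B₀·e^(rT)/D − 0.4)/(1 − 0.4) = (159.5245·1.108466/187.3289 − 0.4)/0.6 = 0.90656844
λ = −ln(0.90656844)/2.7907 = 0.035148

B0=159.5245 lambda=0.0351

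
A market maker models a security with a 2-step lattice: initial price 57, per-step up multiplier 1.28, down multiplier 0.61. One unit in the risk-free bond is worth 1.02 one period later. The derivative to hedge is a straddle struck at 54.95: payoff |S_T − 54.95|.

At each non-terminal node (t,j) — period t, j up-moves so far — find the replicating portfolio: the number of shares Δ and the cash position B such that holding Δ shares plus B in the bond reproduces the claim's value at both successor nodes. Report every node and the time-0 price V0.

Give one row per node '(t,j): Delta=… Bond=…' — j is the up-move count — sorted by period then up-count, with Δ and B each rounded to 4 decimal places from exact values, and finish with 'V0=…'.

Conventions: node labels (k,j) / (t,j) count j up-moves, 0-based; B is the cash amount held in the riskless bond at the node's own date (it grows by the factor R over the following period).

(0,0): Delta=0.2077 Bond=11.6479
(1,0): Delta=-1.0000 Bond=53.8725
(1,1): Delta=0.5727 Bond=-14.7481
V0=23.4868

Since d<R<u, set p* = (R−d)/(u−d) = 0.6119; price each node as the discounted p*-expectation of its children.
Terminal payoffs: V(2,0)=33.7403, V(2,1)=10.4444, V(2,2)=38.4388
  t=1,j=0: stock 34.7700 → up 44.5056 (V=10.4444), down 21.2097 (V=33.7403). Price 19.1025; hedge Δ=-1.0000, bond B=53.8725.
  t=1,j=1: stock 72.9600 → up 93.3888 (V=38.4388), down 44.5056 (V=10.4444). Price 27.0346; hedge Δ=0.5727, bond B=-14.7481.
  t=0,j=0: stock 57.0000 → up 72.9600 (V=27.0346), down 34.7700 (V=19.1025). Price 23.4868; hedge Δ=0.2077, bond B=11.6479.
As a check, the time-0 holding Δ(0,0)·S0 + B(0,0) comes to 23.4868 — exactly V0.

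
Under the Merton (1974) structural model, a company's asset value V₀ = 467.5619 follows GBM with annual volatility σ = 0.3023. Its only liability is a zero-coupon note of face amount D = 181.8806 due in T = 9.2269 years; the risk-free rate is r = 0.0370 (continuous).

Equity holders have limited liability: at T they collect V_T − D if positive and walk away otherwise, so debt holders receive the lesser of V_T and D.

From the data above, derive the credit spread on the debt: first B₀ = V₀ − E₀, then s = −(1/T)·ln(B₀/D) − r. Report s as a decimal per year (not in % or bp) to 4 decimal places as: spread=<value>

With assets at 467.5619 and a single debt payment of 181.8806 at 9.2269 years:
d₁ = [ln(V₀/D) + (r + σ²/2)T] / (σ√T)
   = [ln(467.5619/181.8806) + (0.0370 + 0.5·0.3023²)·9.2269] / (0.3023·√9.2269)
   = [0.944181 + 0.762997] / 0.918261 = 1.859143
d₂ = d₁ − σ√T = 1.859143 − 0.918261 = 0.940882
N(d₁) = 0.968497,  N(d₂) = 0.826617,  e^(−rT) = 0.710778
E₀ = V₀·N(d₁) − D·e^(−rT)·N(d₂)
   = 467.5619·0.968497 − 181.8806·0.710778·0.826617 = 345.969720
B₀ = V₀ − E₀ = 467.5619 − 345.969720 = 121.592180
spread = −(1/T)·ln(B₀/D) − r = −(1/9.2269)·ln(121.592180/181.8806) − 0.0370 = 0.00664172

spread=0.0066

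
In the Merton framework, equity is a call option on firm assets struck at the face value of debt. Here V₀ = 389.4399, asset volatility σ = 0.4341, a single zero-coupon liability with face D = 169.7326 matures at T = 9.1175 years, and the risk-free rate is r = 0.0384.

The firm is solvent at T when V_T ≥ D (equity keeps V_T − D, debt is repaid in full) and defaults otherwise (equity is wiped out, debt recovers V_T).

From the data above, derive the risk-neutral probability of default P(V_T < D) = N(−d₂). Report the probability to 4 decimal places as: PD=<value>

Apply the equity-as-call identities (strike 169.7326, horizon 9.1175 years):
d₁ = [ln(V₀/D) + (r + σ²/2)T] / (σ√T)
   = [ln(389.4399/169.7326) + (0.0384 + 0.5·0.4341²)·9.1175] / (0.4341·√9.1175)
   = [0.830485 + 1.209176] / 1.310774 = 1.556074
d₂ = d₁ − σ√T = 1.556074 − 1.310774 = 0.245301
risk-neutral PD = N(−d₂) = N(-0.245301) = 0.403112

PD=0.4031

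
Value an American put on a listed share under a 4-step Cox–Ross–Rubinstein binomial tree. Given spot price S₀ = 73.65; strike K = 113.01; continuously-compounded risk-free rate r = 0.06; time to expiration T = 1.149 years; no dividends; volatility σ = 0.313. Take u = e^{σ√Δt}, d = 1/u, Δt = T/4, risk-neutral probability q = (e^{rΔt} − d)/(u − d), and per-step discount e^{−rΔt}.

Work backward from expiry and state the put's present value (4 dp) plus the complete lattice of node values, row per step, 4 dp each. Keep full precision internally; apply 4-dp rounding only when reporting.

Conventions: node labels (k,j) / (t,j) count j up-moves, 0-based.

price = 39.3600
tree:
39.3600
50.7344 26.4320
60.3522 39.3600 14.8991
68.4846 50.7344 25.9081 4.8185
75.3610 60.3522 39.3600 9.9993 0.0000

Δt=0.28725  u=1.18265  d=0.84556  q=0.50973  discount=0.98291
step 4 (expiry): payoffs max(K−S,0) = 75.3610 60.3522 39.3600 9.9993 0.0000
k=3: (k=3,j=0): S=44.5254, K−S=68.4846, hold=66.5535 ⇒ V=68.4846 exercise | (k=3,j=1): S=62.2756, K−S=50.7344, hold=48.8034 ⇒ V=50.7344 exercise | (k=3,j=2): S=87.1019, K−S=25.9081, hold=23.9771 ⇒ V=25.9081 exercise | (k=3,j=3): S=121.8253, K−S=0.0000, hold=4.8185 ⇒ V=4.8185 continue
k=2: (k=2,j=0): S=52.6578, K−S=60.3522, hold=58.4211 ⇒ V=60.3522 exercise | (k=2,j=1): S=73.6500, K−S=39.3600, hold=37.4290 ⇒ V=39.3600 exercise | (k=2,j=2): S=103.0107, K−S=9.9993, hold=14.8991 ⇒ V=14.8991 continue
k=1: (k=1,j=0): S=62.2756, K−S=50.7344, hold=48.8034 ⇒ V=50.7344 exercise | (k=1,j=1): S=87.1019, K−S=25.9081, hold=26.4320 ⇒ V=26.4320 continue
k=0: (k=0,j=0): S=73.6500, K−S=39.3600, hold=37.6914 ⇒ V=39.3600 exercise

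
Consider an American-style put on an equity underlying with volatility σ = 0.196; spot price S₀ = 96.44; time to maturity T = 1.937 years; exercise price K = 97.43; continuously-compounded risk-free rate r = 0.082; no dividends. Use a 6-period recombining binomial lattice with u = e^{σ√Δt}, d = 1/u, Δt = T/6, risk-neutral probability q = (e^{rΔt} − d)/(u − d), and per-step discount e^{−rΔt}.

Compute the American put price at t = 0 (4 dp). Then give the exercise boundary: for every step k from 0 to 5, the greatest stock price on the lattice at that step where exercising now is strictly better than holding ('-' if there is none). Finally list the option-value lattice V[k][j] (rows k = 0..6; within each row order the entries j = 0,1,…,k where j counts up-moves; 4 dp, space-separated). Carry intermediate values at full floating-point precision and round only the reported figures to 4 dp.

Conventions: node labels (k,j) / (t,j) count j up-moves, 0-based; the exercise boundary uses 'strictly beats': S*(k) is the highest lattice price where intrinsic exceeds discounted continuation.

price = 5.9983
boundary = - - 77.1841 86.2765 77.1841 86.2765
tree:
5.9983
11.2362 2.6657
20.2459 5.5454 0.8049
28.3801 11.1535 1.9376 0.0619
35.6571 20.2459 4.6543 0.1560 0.0000
42.1672 28.3801 11.1535 0.3930 0.0000 0.0000
47.9912 35.6571 20.2459 0.9900 0.0000 0.0000 0.0000

params: Δt=0.32283 u=1.11780 d=0.89461 q=0.59238 e^(-rΔt)=0.97387
t_6 payoffs: 47.9912 35.6571 20.2459 0.9900 0.0000 0.0000 0.0000
t_5: node(5,0) S=55.2628 payoff=42.1672 vs cont=39.6218 → 42.1672 [stop]  node(5,1) S=69.0499 payoff=28.3801 vs cont=25.8348 → 28.3801 [stop]  node(5,2) S=86.2765 payoff=11.1535 vs cont=8.6082 → 11.1535 [stop]  node(5,3) S=107.8008 payoff=0.0000 vs cont=0.3930 → 0.3930 [wait]  node(5,4) S=134.6951 payoff=0.0000 vs cont=0.0000 → 0.0000 [wait]  node(5,5) S=168.2989 payoff=0.0000 vs cont=0.0000 → 0.0000 [wait]  ⇒ S*(5)=86.2765
t_4: node(4,0) S=61.7729 payoff=35.6571 vs cont=33.1117 → 35.6571 [stop]  node(4,1) S=77.1841 payoff=20.2459 vs cont=17.7006 → 20.2459 [stop]  node(4,2) S=96.4400 payoff=0.9900 vs cont=4.6543 → 4.6543 [wait]  node(4,3) S=120.4999 payoff=0.0000 vs cont=0.1560 → 0.1560 [wait]  node(4,4) S=150.5624 payoff=0.0000 vs cont=0.0000 → 0.0000 [wait]  ⇒ S*(4)=77.1841
t_3: node(3,0) S=69.0499 payoff=28.3801 vs cont=25.8348 → 28.3801 [stop]  node(3,1) S=86.2765 payoff=11.1535 vs cont=10.7221 → 11.1535 [stop]  node(3,2) S=107.8008 payoff=0.0000 vs cont=1.9376 → 1.9376 [wait]  node(3,3) S=134.6951 payoff=0.0000 vs cont=0.0619 → 0.0619 [wait]  ⇒ S*(3)=86.2765
t_2: node(2,0) S=77.1841 payoff=20.2459 vs cont=17.7006 → 20.2459 [stop]  node(2,1) S=96.4400 payoff=0.9900 vs cont=5.5454 → 5.5454 [wait]  node(2,2) S=120.4999 payoff=0.0000 vs cont=0.8049 → 0.8049 [wait]  ⇒ S*(2)=77.1841
t_1: node(1,0) S=86.2765 payoff=11.1535 vs cont=11.2362 → 11.2362 [wait]  node(1,1) S=107.8008 payoff=0.0000 vs cont=2.6657 → 2.6657 [wait]  ⇒ S*(1)=-
t_0: node(0,0) S=96.4400 payoff=0.9900 vs cont=5.9983 → 5.9983 [wait]  ⇒ S*(0)=-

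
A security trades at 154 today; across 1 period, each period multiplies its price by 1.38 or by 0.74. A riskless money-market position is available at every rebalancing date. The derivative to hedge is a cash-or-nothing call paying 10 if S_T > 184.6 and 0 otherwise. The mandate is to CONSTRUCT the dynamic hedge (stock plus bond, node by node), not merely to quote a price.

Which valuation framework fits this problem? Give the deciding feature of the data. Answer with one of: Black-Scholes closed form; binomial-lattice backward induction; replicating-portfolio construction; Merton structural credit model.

Key observation: what is demanded is not a single number but the (Δ, B) position at each node of the 1.38/0.74 tree starting at 154; constructing those positions is the replicating-portfolio method.

framework: replicating-portfolio construction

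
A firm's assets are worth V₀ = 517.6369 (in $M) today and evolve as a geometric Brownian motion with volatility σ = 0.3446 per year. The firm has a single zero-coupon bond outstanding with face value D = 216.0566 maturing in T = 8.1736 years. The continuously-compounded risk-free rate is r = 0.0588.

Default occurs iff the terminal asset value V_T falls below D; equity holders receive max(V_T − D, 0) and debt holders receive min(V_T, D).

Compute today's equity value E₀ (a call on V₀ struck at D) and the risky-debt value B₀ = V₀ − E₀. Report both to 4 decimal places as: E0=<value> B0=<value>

Apply the equity-as-call identities (strike 216.0566, horizon 8.1736 years):
d₁ = [ln(V₀/D) + (r + σ²/2)T] / (σ√T)
   = [ln(517.6369/216.0566) + (0.0588 + 0.5·0.3446²)·8.1736] / (0.3446·√8.1736)
   = [0.873734 + 0.965912] / 0.985194 = 1.867292
d₂ = d₁ − σ√T = 1.867292 − 0.985194 = 0.882097
N(d₁) = 0.969070,  N(d₂) = 0.811138,  e^(−rT) = 0.618407
E₀ = V₀·N(d₁) − D·e^(−rT)·N(d₂)
   = 517.6369·0.969070 − 216.0566·0.618407·0.811138 = 393.249208
B₀ = V₀ − E₀ = 517.6369 − 393.249208 = 124.387692

E0=393.2492 B0=124.3877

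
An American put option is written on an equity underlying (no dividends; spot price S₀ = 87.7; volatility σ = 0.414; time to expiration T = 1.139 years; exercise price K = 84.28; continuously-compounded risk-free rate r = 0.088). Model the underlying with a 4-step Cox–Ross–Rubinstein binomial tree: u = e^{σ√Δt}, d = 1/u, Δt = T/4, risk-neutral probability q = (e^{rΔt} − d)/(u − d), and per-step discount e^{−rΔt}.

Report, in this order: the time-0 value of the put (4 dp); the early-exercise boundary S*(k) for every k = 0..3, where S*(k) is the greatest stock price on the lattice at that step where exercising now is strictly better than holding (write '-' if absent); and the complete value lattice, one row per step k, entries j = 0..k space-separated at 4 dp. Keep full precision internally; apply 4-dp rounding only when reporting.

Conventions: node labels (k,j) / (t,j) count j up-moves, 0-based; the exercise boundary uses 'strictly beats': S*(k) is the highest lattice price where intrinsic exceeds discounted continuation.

price = 9.8080
boundary = - - 56.3783 70.3163
tree:
9.8080
16.8725 3.2943
27.9017 6.7824 0.0000
39.0769 13.9637 0.0000 0.0000
48.0369 27.9017 0.0000 0.0000 0.0000

Δt=0.28475, u=1.24722, d=0.80178, q=0.50196, disc=e^(-rΔt)=0.97525
k=4 terminal: V=max(K-S,0) → 48.0369 27.9017 0.0000 0.0000 0.0000
k=3: j=0 S=45.2031 intr=39.0769 cont=36.9912 V=39.0769[EX]; j=1 S=70.3163 intr=13.9637 cont=13.5523 V=13.9637[EX]; j=2 S=109.3814 intr=0.0000 cont=0.0000 V=0.0000[hold]; j=3 S=170.1495 intr=0.0000 cont=0.0000 V=0.0000[hold]  S*(3)=70.3163
k=2: j=0 S=56.3783 intr=27.9017 cont=25.8160 V=27.9017[EX]; j=1 S=87.7000 intr=0.0000 cont=6.7824 V=6.7824[hold]; j=2 S=136.4228 intr=0.0000 cont=0.0000 V=0.0000[hold]  S*(2)=56.3783
k=1: j=0 S=70.3163 intr=13.9637 cont=16.8725 V=16.8725[hold]; j=1 S=109.3814 intr=0.0000 cont=3.2943 V=3.2943[hold]  S*(1)=-
k=0: j=0 S=87.7000 intr=0.0000 cont=9.8080 V=9.8080[hold]  S*(0)=-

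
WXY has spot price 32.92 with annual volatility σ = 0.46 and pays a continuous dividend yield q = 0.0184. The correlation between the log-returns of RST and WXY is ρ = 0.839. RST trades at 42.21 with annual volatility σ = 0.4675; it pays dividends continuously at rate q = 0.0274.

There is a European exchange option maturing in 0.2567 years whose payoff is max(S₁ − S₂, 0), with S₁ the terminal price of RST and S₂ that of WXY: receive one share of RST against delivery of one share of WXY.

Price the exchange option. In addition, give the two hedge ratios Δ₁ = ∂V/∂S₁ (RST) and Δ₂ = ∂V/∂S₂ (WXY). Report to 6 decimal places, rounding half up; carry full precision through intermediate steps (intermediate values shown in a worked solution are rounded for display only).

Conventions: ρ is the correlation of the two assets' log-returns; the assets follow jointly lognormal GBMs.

σ_eff = √(σ₁² + σ₂² − 2ρσ₁σ₂) = √(0.4675² + 0.46² − 2·0.839·0.4675·0.46) = 0.263253
d₁ = (ln(S₁/S₂) + (q₂ − q₁ + σ_eff²/2)T) / (σ_eff√T) = (ln(42.21/32.92) + (0.0184 − 0.0274 + 0.034651)·0.2567) / 0.133379 = 1.913058
d₂ = d₁ − σ_eff√T = 1.913058 − 0.133379 = 1.779679
N(d₁) = 0.972130,  N(d₂) = 0.962436
V = S₁·e^{−q₁T}·N(d₁) − S₂·e^{−q₂T}·N(d₂) = 40.745994 − 31.534088 = 9.211905
Key observation: r never enters — measured in units of WXY, the claim is a call on S₁/S₂ struck at 1, so only the dividend yields and σ_eff matter.
Δ₁ = e^{−q₁T}·N(d₁) = 0.965316;  Δ₂ = −e^{−q₂T}·N(d₂) = -0.957901

exchange price = 9.211905
Δ1 = 0.965316
Δ2 = -0.957901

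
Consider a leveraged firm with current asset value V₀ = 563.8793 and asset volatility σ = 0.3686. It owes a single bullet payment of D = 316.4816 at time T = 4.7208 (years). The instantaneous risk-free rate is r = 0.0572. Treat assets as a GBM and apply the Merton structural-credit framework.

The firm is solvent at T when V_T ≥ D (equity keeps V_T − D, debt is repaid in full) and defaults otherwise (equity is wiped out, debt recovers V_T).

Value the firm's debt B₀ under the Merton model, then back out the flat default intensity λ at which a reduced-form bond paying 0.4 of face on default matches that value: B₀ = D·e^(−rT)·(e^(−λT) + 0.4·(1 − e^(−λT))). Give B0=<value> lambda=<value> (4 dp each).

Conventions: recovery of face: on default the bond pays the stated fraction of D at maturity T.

Equity is a call on the firm's assets struck at D = 316.4816:
d₁ = [ln(V₀/D) + (r + σ²/2)T] / (σ√T)
   = [ln(563.8793/316.4816) + (0.0572 + 0.5·0.3686²)·4.7208] / (0.3686·√4.7208)
   = [0.577575 + 0.590728] / 0.800872 = 1.458788
d₂ = d₁ − σ√T = 1.458788 − 0.800872 = 0.657916
N(d₁) = 0.927688,  N(d₂) = 0.744704,  e^(−rT) = 0.763357
E₀ = V₀·N(d₁) − D·e^(−rT)·N(d₂)
   = 563.8793·0.927688 − 316.4816·0.763357·0.744704 = 343.192398
B₀ = V₀ − E₀ = 563.8793 − 343.192398 = 220.686902
e^(−λT) = (B₀·e^(rT)/D − 0.4)/(1 − 0.4) = (220.6869·1.310003/316.4816 − 0.4)/0.6 = 0.85580519
λ = −ln(0.85580519)/4.7208 = 0.032984

B0=220.6869 lambda=0.0330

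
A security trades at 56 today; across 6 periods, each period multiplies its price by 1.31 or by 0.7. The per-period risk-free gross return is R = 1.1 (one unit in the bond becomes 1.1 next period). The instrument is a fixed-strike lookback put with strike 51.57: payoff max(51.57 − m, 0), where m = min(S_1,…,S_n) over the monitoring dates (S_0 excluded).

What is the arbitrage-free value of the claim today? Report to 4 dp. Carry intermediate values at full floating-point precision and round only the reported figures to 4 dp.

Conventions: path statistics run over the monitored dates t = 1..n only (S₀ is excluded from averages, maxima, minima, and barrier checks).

Set p* = 0.6557 (from d < R < u); the path-dependent value is the discounted p*-expectation over all price paths.
Enumerate all 2^6 = 64 price paths (U = up ×1.31, D = down ×0.7); each path with k up-moves has probability p*^k·(1−p*)^(6−k).
DDDDDD: m=6.5883, payoff=44.9817, prob=0.001665
UDDDDD: m=12.3296, payoff=39.2404, prob=0.003171
DUDDDD: m=12.3296, payoff=39.2404, prob=0.003171
UUDDDD: m=23.0740, payoff=28.4960, prob=0.006040
DDUDDD: m=12.3296, payoff=39.2404, prob=0.003171
UDUDDD: m=23.0740, payoff=28.4960, prob=0.006040
DUUDDD: m=23.0740, payoff=28.4960, prob=0.006040
UUUDDD: m=43.1813, payoff=8.3887, prob=0.011504
DDDUDD: m=12.3296, payoff=39.2404, prob=0.003171
UDDUDD: m=23.0740, payoff=28.4960, prob=0.006040
DUDUDD: m=23.0740, payoff=28.4960, prob=0.006040
UUDUDD: m=43.1813, payoff=8.3887, prob=0.011504
DDUUDD: m=23.0740, payoff=28.4960, prob=0.006040
UDUUDD: m=43.1813, payoff=8.3887, prob=0.011504
DUUUDD: m=39.2000, payoff=12.3700, prob=0.011504
UUUUDD: m=73.3600, payoff=0.0000, prob=0.021913
DDDDUD: m=12.3296, payoff=39.2404, prob=0.003171
UDDDUD: m=23.0740, payoff=28.4960, prob=0.006040
DUDDUD: m=23.0740, payoff=28.4960, prob=0.006040
UUDDUD: m=43.1813, payoff=8.3887, prob=0.011504
DDUDUD: m=23.0740, payoff=28.4960, prob=0.006040
UDUDUD: m=43.1813, payoff=8.3887, prob=0.011504
DUUDUD: m=39.2000, payoff=12.3700, prob=0.011504
UUUDUD: m=73.3600, payoff=0.0000, prob=0.021913
DDDUUD: m=19.2080, payoff=32.3620, prob=0.006040
UDDUUD: m=35.9464, payoff=15.6236, prob=0.011504
DUDUUD: m=35.9464, payoff=15.6236, prob=0.011504
UUDUUD: m=67.2711, payoff=0.0000, prob=0.021913
DDUUUD: m=27.4400, payoff=24.1300, prob=0.011504
UDUUUD: m=51.3520, payoff=0.2180, prob=0.021913
DUUUUD: m=39.2000, payoff=12.3700, prob=0.021913
UUUUUD: m=73.3600, payoff=0.0000, prob=0.041739
DDDDDU: m=9.4119, payoff=42.1581, prob=0.003171
UDDDDU: m=17.6137, payoff=33.9563, prob=0.006040
DUDDDU: m=17.6137, payoff=33.9563, prob=0.006040
UUDDDU: m=32.9628, payoff=18.6072, prob=0.011504
DDUDDU: m=17.6137, payoff=33.9563, prob=0.006040
UDUDDU: m=32.9628, payoff=18.6072, prob=0.011504
DUUDDU: m=32.9628, payoff=18.6072, prob=0.011504
UUUDDU: m=61.6876, payoff=0.0000, prob=0.021913
DDDUDU: m=17.6137, payoff=33.9563, prob=0.006040
UDDUDU: m=32.9628, payoff=18.6072, prob=0.011504
DUDUDU: m=32.9628, payoff=18.6072, prob=0.011504
UUDUDU: m=61.6876, payoff=0.0000, prob=0.021913
DDUUDU: m=27.4400, payoff=24.1300, prob=0.011504
UDUUDU: m=51.3520, payoff=0.2180, prob=0.021913
DUUUDU: m=39.2000, payoff=12.3700, prob=0.021913
UUUUDU: m=73.3600, payoff=0.0000, prob=0.041739
DDDDUU: m=13.4456, payoff=38.1244, prob=0.006040
UDDDUU: m=25.1625, payoff=26.4075, prob=0.011504
DUDDUU: m=25.1625, payoff=26.4075, prob=0.011504
UUDDUU: m=47.0898, payoff=4.4802, prob=0.021913
DDUDUU: m=25.1625, payoff=26.4075, prob=0.011504
UDUDUU: m=47.0898, payoff=4.4802, prob=0.021913
DUUDUU: m=39.2000, payoff=12.3700, prob=0.021913
UUUDUU: m=73.3600, payoff=0.0000, prob=0.041739
DDDUUU: m=19.2080, payoff=32.3620, prob=0.011504
UDDUUU: m=35.9464, payoff=15.6236, prob=0.021913
DUDUUU: m=35.9464, payoff=15.6236, prob=0.021913
UUDUUU: m=67.2711, payoff=0.0000, prob=0.041739
DDUUUU: m=27.4400, payoff=24.1300, prob=0.021913
UDUUUU: m=51.3520, payoff=0.2180, prob=0.041739
DUUUUU: m=39.2000, payoff=12.3700, prob=0.041739
UUUUUU: m=73.3600, payoff=0.0000, prob=0.079503
Price = Σ prob·payoff / R^6 = 10.419525 / 1.771561 = 5.8815

price = 5.8815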